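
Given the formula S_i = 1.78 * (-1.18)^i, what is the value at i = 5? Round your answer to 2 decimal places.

S_5 = 1.78 * (-1.18)^5 ≈ 1.78 * -2.2878 ≈ -4.07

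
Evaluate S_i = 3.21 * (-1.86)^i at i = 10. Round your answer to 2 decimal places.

S_10 = 3.21 * (-1.86)^10 ≈ 3.21 * 495.5979 ≈ 1590.87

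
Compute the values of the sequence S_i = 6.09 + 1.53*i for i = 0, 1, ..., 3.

This is an arithmetic sequence.
i=0: S_0 = 6.09 + 1.53*0 = 6.09
i=1: S_1 = 6.09 + 1.53*1 = 7.62
i=2: S_2 = 6.09 + 1.53*2 = 9.15
i=3: S_3 = 6.09 + 1.53*3 = 10.68
The first 4 terms are: [6.09, 7.62, 9.15, 10.68]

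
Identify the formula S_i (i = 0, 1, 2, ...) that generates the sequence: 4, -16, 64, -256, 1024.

Check ratios: -16 / 4 = -4.0
Common ratio r = -4.
First term a = 4.
Formula: S_i = 4 * (-4)^i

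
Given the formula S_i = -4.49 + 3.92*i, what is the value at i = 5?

S_5 = -4.49 + 3.92*5 = -4.49 + 19.6 = 15.11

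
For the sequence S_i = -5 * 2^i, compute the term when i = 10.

S_10 = -5 * 2^10 = -5 * 1024 = -5120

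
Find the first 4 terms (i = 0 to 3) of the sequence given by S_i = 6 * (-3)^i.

This is a geometric sequence.
i=0: S_0 = 6 * (-3)^0 = 6
i=1: S_1 = 6 * (-3)^1 = -18
i=2: S_2 = 6 * (-3)^2 = 54
i=3: S_3 = 6 * (-3)^3 = -162
The first 4 terms are: [6, -18, 54, -162]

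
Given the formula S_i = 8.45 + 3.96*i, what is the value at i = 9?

S_9 = 8.45 + 3.96*9 = 8.45 + 35.64 = 44.09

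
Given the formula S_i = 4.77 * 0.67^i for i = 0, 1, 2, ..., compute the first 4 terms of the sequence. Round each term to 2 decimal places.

This is a geometric sequence.
i=0: S_0 = 4.77 * 0.67^0 = 4.77
i=1: S_1 = 4.77 * 0.67^1 ≈ 3.2
i=2: S_2 = 4.77 * 0.67^2 ≈ 2.14
i=3: S_3 = 4.77 * 0.67^3 ≈ 1.43
The first 4 terms are: [4.77, 3.2, 2.14, 1.43]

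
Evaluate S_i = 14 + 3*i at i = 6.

S_6 = 14 + 3*6 = 14 + 18 = 32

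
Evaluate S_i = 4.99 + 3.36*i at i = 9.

S_9 = 4.99 + 3.36*9 = 4.99 + 30.24 = 35.23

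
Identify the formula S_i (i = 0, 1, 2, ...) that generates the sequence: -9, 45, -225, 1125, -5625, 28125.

Check ratios: 45 / -9 = -5.0
Common ratio r = -5.
First term a = -9.
Formula: S_i = -9 * (-5)^i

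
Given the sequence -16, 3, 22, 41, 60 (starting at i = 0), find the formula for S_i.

Check differences: 3 - -16 = 19
22 - 3 = 19
Common difference d = 19.
First term a = -16.
Formula: S_i = -16 + 19*i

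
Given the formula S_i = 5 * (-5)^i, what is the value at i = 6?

S_6 = 5 * (-5)^6 = 5 * 15625 = 78125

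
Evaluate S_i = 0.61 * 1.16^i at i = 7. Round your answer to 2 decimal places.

S_7 = 0.61 * 1.16^7 ≈ 0.61 * 2.8262 ≈ 1.72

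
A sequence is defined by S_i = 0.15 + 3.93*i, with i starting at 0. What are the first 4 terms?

This is an arithmetic sequence.
i=0: S_0 = 0.15 + 3.93*0 = 0.15
i=1: S_1 = 0.15 + 3.93*1 = 4.08
i=2: S_2 = 0.15 + 3.93*2 = 8.01
i=3: S_3 = 0.15 + 3.93*3 = 11.94
The first 4 terms are: [0.15, 4.08, 8.01, 11.94]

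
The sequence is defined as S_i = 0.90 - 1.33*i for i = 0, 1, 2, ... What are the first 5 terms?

This is an arithmetic sequence.
i=0: S_0 = 0.9 + -1.33*0 = 0.9
i=1: S_1 = 0.9 + -1.33*1 = -0.43
i=2: S_2 = 0.9 + -1.33*2 = -1.76
i=3: S_3 = 0.9 + -1.33*3 = -3.09
i=4: S_4 = 0.9 + -1.33*4 = -4.42
The first 5 terms are: [0.9, -0.43, -1.76, -3.09, -4.42]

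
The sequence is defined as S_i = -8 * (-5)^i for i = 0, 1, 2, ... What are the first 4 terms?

This is a geometric sequence.
i=0: S_0 = -8 * (-5)^0 = -8
i=1: S_1 = -8 * (-5)^1 = 40
i=2: S_2 = -8 * (-5)^2 = -200
i=3: S_3 = -8 * (-5)^3 = 1000
The first 4 terms are: [-8, 40, -200, 1000]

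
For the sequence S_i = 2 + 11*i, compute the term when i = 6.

S_6 = 2 + 11*6 = 2 + 66 = 68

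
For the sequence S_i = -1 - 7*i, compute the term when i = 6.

S_6 = -1 + -7*6 = -1 + -42 = -43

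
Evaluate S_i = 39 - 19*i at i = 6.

S_6 = 39 + -19*6 = 39 + -114 = -75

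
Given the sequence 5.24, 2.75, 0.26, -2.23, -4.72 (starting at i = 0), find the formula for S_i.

Check differences: 2.75 - 5.24 = -2.49
0.26 - 2.75 = -2.49
Common difference d = -2.49.
First term a = 5.24.
Formula: S_i = 5.24 - 2.49*i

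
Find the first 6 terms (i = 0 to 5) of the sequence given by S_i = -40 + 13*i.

This is an arithmetic sequence.
i=0: S_0 = -40 + 13*0 = -40
i=1: S_1 = -40 + 13*1 = -27
i=2: S_2 = -40 + 13*2 = -14
i=3: S_3 = -40 + 13*3 = -1
i=4: S_4 = -40 + 13*4 = 12
i=5: S_5 = -40 + 13*5 = 25
The first 6 terms are: [-40, -27, -14, -1, 12, 25]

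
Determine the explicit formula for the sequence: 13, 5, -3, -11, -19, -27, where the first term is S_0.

Check differences: 5 - 13 = -8
-3 - 5 = -8
Common difference d = -8.
First term a = 13.
Formula: S_i = 13 - 8*i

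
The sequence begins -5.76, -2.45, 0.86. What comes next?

Differences: -2.45 - -5.76 = 3.31
This is an arithmetic sequence with common difference d = 3.31.
Next term = 0.86 + 3.31 = 4.17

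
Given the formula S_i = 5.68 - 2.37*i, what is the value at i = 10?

S_10 = 5.68 + -2.37*10 = 5.68 + -23.7 = -18.02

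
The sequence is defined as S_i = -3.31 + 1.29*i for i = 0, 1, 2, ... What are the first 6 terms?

This is an arithmetic sequence.
i=0: S_0 = -3.31 + 1.29*0 = -3.31
i=1: S_1 = -3.31 + 1.29*1 = -2.02
i=2: S_2 = -3.31 + 1.29*2 = -0.73
i=3: S_3 = -3.31 + 1.29*3 = 0.56
i=4: S_4 = -3.31 + 1.29*4 = 1.85
i=5: S_5 = -3.31 + 1.29*5 = 3.14
The first 6 terms are: [-3.31, -2.02, -0.73, 0.56, 1.85, 3.14]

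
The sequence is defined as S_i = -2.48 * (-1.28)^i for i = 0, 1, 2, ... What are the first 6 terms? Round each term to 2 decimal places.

This is a geometric sequence.
i=0: S_0 = -2.48 * (-1.28)^0 = -2.48
i=1: S_1 = -2.48 * (-1.28)^1 ≈ 3.17
i=2: S_2 = -2.48 * (-1.28)^2 ≈ -4.06
i=3: S_3 = -2.48 * (-1.28)^3 ≈ 5.2
i=4: S_4 = -2.48 * (-1.28)^4 ≈ -6.66
i=5: S_5 = -2.48 * (-1.28)^5 ≈ 8.52
The first 6 terms are: [-2.48, 3.17, -4.06, 5.2, -6.66, 8.52]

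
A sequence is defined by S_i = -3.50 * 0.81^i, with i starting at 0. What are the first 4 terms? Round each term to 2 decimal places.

This is a geometric sequence.
i=0: S_0 = -3.5 * 0.81^0 = -3.5
i=1: S_1 = -3.5 * 0.81^1 ≈ -2.84
i=2: S_2 = -3.5 * 0.81^2 ≈ -2.3
i=3: S_3 = -3.5 * 0.81^3 ≈ -1.86
The first 4 terms are: [-3.5, -2.84, -2.3, -1.86]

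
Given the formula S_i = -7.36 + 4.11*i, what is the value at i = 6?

S_6 = -7.36 + 4.11*6 = -7.36 + 24.66 = 17.3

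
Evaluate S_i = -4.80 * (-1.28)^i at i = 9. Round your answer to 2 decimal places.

S_9 = -4.8 * (-1.28)^9 ≈ -4.8 * -9.2234 ≈ 44.27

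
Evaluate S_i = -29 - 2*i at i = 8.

S_8 = -29 + -2*8 = -29 + -16 = -45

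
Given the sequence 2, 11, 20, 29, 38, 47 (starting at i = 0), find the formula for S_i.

Check differences: 11 - 2 = 9
20 - 11 = 9
Common difference d = 9.
First term a = 2.
Formula: S_i = 2 + 9*i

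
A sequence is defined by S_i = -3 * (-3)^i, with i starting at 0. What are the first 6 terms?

This is a geometric sequence.
i=0: S_0 = -3 * (-3)^0 = -3
i=1: S_1 = -3 * (-3)^1 = 9
i=2: S_2 = -3 * (-3)^2 = -27
i=3: S_3 = -3 * (-3)^3 = 81
i=4: S_4 = -3 * (-3)^4 = -243
i=5: S_5 = -3 * (-3)^5 = 729
The first 6 terms are: [-3, 9, -27, 81, -243, 729]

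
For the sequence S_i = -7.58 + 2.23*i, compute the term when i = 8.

S_8 = -7.58 + 2.23*8 = -7.58 + 17.84 = 10.26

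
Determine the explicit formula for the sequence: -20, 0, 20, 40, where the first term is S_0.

Check differences: 0 - -20 = 20
20 - 0 = 20
Common difference d = 20.
First term a = -20.
Formula: S_i = -20 + 20*i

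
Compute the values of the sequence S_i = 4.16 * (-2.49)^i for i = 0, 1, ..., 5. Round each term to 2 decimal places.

This is a geometric sequence.
i=0: S_0 = 4.16 * (-2.49)^0 = 4.16
i=1: S_1 = 4.16 * (-2.49)^1 ≈ -10.36
i=2: S_2 = 4.16 * (-2.49)^2 ≈ 25.79
i=3: S_3 = 4.16 * (-2.49)^3 ≈ -64.22
i=4: S_4 = 4.16 * (-2.49)^4 ≈ 159.92
i=5: S_5 = 4.16 * (-2.49)^5 ≈ -398.19
The first 6 terms are: [4.16, -10.36, 25.79, -64.22, 159.92, -398.19]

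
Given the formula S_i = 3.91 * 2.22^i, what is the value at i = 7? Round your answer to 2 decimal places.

S_7 = 3.91 * 2.22^7 ≈ 3.91 * 265.7485 ≈ 1039.08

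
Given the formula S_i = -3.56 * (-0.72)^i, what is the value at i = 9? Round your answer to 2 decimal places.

S_9 = -3.56 * (-0.72)^9 ≈ -3.56 * -0.052 ≈ 0.19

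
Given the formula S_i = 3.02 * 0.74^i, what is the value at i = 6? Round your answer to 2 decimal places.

S_6 = 3.02 * 0.74^6 ≈ 3.02 * 0.1642 ≈ 0.5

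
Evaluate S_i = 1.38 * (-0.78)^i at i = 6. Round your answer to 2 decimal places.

S_6 = 1.38 * (-0.78)^6 ≈ 1.38 * 0.2252 ≈ 0.31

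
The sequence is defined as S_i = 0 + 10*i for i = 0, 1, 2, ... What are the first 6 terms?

This is an arithmetic sequence.
i=0: S_0 = 0 + 10*0 = 0
i=1: S_1 = 0 + 10*1 = 10
i=2: S_2 = 0 + 10*2 = 20
i=3: S_3 = 0 + 10*3 = 30
i=4: S_4 = 0 + 10*4 = 40
i=5: S_5 = 0 + 10*5 = 50
The first 6 terms are: [0, 10, 20, 30, 40, 50]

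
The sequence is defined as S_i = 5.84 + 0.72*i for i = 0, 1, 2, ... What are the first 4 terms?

This is an arithmetic sequence.
i=0: S_0 = 5.84 + 0.72*0 = 5.84
i=1: S_1 = 5.84 + 0.72*1 = 6.56
i=2: S_2 = 5.84 + 0.72*2 = 7.28
i=3: S_3 = 5.84 + 0.72*3 = 8.0
The first 4 terms are: [5.84, 6.56, 7.28, 8.0]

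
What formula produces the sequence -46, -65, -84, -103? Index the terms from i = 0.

Check differences: -65 - -46 = -19
-84 - -65 = -19
Common difference d = -19.
First term a = -46.
Formula: S_i = -46 - 19*i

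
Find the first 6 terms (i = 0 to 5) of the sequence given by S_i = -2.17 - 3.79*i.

This is an arithmetic sequence.
i=0: S_0 = -2.17 + -3.79*0 = -2.17
i=1: S_1 = -2.17 + -3.79*1 = -5.96
i=2: S_2 = -2.17 + -3.79*2 = -9.75
i=3: S_3 = -2.17 + -3.79*3 = -13.54
i=4: S_4 = -2.17 + -3.79*4 = -17.33
i=5: S_5 = -2.17 + -3.79*5 = -21.12
The first 6 terms are: [-2.17, -5.96, -9.75, -13.54, -17.33, -21.12]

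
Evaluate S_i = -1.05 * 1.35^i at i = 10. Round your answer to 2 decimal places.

S_10 = -1.05 * 1.35^10 ≈ -1.05 * 20.1066 ≈ -21.11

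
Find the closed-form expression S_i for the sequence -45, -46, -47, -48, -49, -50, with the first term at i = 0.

Check differences: -46 - -45 = -1
-47 - -46 = -1
Common difference d = -1.
First term a = -45.
Formula: S_i = -45 - 1*i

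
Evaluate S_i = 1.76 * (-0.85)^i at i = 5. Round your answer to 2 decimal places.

S_5 = 1.76 * (-0.85)^5 ≈ 1.76 * -0.4437 ≈ -0.78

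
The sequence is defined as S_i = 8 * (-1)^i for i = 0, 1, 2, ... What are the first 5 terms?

This is a geometric sequence.
i=0: S_0 = 8 * (-1)^0 = 8
i=1: S_1 = 8 * (-1)^1 = -8
i=2: S_2 = 8 * (-1)^2 = 8
i=3: S_3 = 8 * (-1)^3 = -8
i=4: S_4 = 8 * (-1)^4 = 8
The first 5 terms are: [8, -8, 8, -8, 8]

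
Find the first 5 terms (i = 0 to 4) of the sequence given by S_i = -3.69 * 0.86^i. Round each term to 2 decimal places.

This is a geometric sequence.
i=0: S_0 = -3.69 * 0.86^0 = -3.69
i=1: S_1 = -3.69 * 0.86^1 ≈ -3.17
i=2: S_2 = -3.69 * 0.86^2 ≈ -2.73
i=3: S_3 = -3.69 * 0.86^3 ≈ -2.35
i=4: S_4 = -3.69 * 0.86^4 ≈ -2.02
The first 5 terms are: [-3.69, -3.17, -2.73, -2.35, -2.02]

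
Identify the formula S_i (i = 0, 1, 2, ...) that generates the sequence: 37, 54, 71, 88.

Check differences: 54 - 37 = 17
71 - 54 = 17
Common difference d = 17.
First term a = 37.
Formula: S_i = 37 + 17*i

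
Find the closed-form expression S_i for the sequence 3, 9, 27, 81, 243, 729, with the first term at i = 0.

Check ratios: 9 / 3 = 3.0
Common ratio r = 3.
First term a = 3.
Formula: S_i = 3 * 3^i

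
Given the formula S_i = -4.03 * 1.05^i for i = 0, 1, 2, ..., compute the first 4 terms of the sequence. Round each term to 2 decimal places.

This is a geometric sequence.
i=0: S_0 = -4.03 * 1.05^0 = -4.03
i=1: S_1 = -4.03 * 1.05^1 ≈ -4.23
i=2: S_2 = -4.03 * 1.05^2 ≈ -4.44
i=3: S_3 = -4.03 * 1.05^3 ≈ -4.67
The first 4 terms are: [-4.03, -4.23, -4.44, -4.67]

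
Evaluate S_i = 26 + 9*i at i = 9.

S_9 = 26 + 9*9 = 26 + 81 = 107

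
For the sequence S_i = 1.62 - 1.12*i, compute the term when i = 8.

S_8 = 1.62 + -1.12*8 = 1.62 + -8.96 = -7.34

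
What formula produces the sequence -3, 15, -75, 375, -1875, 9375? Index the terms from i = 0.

Check ratios: 15 / -3 = -5.0
Common ratio r = -5.
First term a = -3.
Formula: S_i = -3 * (-5)^i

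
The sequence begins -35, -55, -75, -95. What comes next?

Differences: -55 - -35 = -20
This is an arithmetic sequence with common difference d = -20.
Next term = -95 + -20 = -115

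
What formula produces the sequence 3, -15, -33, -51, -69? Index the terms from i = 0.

Check differences: -15 - 3 = -18
-33 - -15 = -18
Common difference d = -18.
First term a = 3.
Formula: S_i = 3 - 18*i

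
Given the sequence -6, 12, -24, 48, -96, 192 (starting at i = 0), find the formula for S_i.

Check ratios: 12 / -6 = -2.0
Common ratio r = -2.
First term a = -6.
Formula: S_i = -6 * (-2)^i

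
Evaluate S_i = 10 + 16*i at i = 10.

S_10 = 10 + 16*10 = 10 + 160 = 170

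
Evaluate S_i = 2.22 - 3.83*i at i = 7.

S_7 = 2.22 + -3.83*7 = 2.22 + -26.81 = -24.59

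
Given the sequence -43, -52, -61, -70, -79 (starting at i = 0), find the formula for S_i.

Check differences: -52 - -43 = -9
-61 - -52 = -9
Common difference d = -9.
First term a = -43.
Formula: S_i = -43 - 9*i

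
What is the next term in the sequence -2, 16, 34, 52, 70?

Differences: 16 - -2 = 18
This is an arithmetic sequence with common difference d = 18.
Next term = 70 + 18 = 88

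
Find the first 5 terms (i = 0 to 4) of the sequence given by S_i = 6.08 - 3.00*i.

This is an arithmetic sequence.
i=0: S_0 = 6.08 + -3.0*0 = 6.08
i=1: S_1 = 6.08 + -3.0*1 = 3.08
i=2: S_2 = 6.08 + -3.0*2 = 0.08
i=3: S_3 = 6.08 + -3.0*3 = -2.92
i=4: S_4 = 6.08 + -3.0*4 = -5.92
The first 5 terms are: [6.08, 3.08, 0.08, -2.92, -5.92]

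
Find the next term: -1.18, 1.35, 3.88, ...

Differences: 1.35 - -1.18 = 2.53
This is an arithmetic sequence with common difference d = 2.53.
Next term = 3.88 + 2.53 = 6.41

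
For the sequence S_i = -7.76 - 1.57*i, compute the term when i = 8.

S_8 = -7.76 + -1.57*8 = -7.76 + -12.56 = -20.32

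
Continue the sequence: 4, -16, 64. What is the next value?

Ratios: -16 / 4 = -4.0
This is a geometric sequence with common ratio r = -4.
Next term = 64 * -4 = -256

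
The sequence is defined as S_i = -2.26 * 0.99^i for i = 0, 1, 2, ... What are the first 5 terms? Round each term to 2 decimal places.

This is a geometric sequence.
i=0: S_0 = -2.26 * 0.99^0 = -2.26
i=1: S_1 = -2.26 * 0.99^1 ≈ -2.24
i=2: S_2 = -2.26 * 0.99^2 ≈ -2.22
i=3: S_3 = -2.26 * 0.99^3 ≈ -2.19
i=4: S_4 = -2.26 * 0.99^4 ≈ -2.17
The first 5 terms are: [-2.26, -2.24, -2.22, -2.19, -2.17]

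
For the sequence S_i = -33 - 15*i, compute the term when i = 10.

S_10 = -33 + -15*10 = -33 + -150 = -183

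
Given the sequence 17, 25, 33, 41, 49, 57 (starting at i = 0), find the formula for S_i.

Check differences: 25 - 17 = 8
33 - 25 = 8
Common difference d = 8.
First term a = 17.
Formula: S_i = 17 + 8*i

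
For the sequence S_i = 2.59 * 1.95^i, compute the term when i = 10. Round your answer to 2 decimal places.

S_10 = 2.59 * 1.95^10 ≈ 2.59 * 794.9615 ≈ 2058.95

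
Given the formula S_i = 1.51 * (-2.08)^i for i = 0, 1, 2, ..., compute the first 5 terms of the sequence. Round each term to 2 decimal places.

This is a geometric sequence.
i=0: S_0 = 1.51 * (-2.08)^0 = 1.51
i=1: S_1 = 1.51 * (-2.08)^1 ≈ -3.14
i=2: S_2 = 1.51 * (-2.08)^2 ≈ 6.53
i=3: S_3 = 1.51 * (-2.08)^3 ≈ -13.59
i=4: S_4 = 1.51 * (-2.08)^4 ≈ 28.26
The first 5 terms are: [1.51, -3.14, 6.53, -13.59, 28.26]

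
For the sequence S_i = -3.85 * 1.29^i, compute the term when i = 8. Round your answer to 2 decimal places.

S_8 = -3.85 * 1.29^8 ≈ -3.85 * 7.6686 ≈ -29.52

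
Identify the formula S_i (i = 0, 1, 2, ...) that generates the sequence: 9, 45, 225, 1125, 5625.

Check ratios: 45 / 9 = 5.0
Common ratio r = 5.
First term a = 9.
Formula: S_i = 9 * 5^i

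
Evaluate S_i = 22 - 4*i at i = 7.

S_7 = 22 + -4*7 = 22 + -28 = -6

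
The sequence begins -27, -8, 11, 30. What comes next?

Differences: -8 - -27 = 19
This is an arithmetic sequence with common difference d = 19.
Next term = 30 + 19 = 49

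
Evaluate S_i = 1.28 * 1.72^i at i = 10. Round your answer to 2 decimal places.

S_10 = 1.28 * 1.72^10 ≈ 1.28 * 226.6128 ≈ 290.06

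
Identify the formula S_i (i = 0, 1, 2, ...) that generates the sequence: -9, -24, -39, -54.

Check differences: -24 - -9 = -15
-39 - -24 = -15
Common difference d = -15.
First term a = -9.
Formula: S_i = -9 - 15*i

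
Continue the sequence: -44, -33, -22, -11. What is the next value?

Differences: -33 - -44 = 11
This is an arithmetic sequence with common difference d = 11.
Next term = -11 + 11 = 0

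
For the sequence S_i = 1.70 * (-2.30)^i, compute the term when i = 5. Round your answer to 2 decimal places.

S_5 = 1.7 * (-2.3)^5 ≈ 1.7 * -64.3634 ≈ -109.42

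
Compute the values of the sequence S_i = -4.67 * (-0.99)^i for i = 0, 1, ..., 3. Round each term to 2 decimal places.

This is a geometric sequence.
i=0: S_0 = -4.67 * (-0.99)^0 = -4.67
i=1: S_1 = -4.67 * (-0.99)^1 ≈ 4.62
i=2: S_2 = -4.67 * (-0.99)^2 ≈ -4.58
i=3: S_3 = -4.67 * (-0.99)^3 ≈ 4.53
The first 4 terms are: [-4.67, 4.62, -4.58, 4.53]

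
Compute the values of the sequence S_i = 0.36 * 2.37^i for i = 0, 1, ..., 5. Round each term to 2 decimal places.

This is a geometric sequence.
i=0: S_0 = 0.36 * 2.37^0 = 0.36
i=1: S_1 = 0.36 * 2.37^1 ≈ 0.85
i=2: S_2 = 0.36 * 2.37^2 ≈ 2.02
i=3: S_3 = 0.36 * 2.37^3 ≈ 4.79
i=4: S_4 = 0.36 * 2.37^4 ≈ 11.36
i=5: S_5 = 0.36 * 2.37^5 ≈ 26.92
The first 6 terms are: [0.36, 0.85, 2.02, 4.79, 11.36, 26.92]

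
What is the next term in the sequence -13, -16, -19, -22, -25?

Differences: -16 - -13 = -3
This is an arithmetic sequence with common difference d = -3.
Next term = -25 + -3 = -28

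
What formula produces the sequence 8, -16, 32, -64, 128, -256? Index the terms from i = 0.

Check ratios: -16 / 8 = -2.0
Common ratio r = -2.
First term a = 8.
Formula: S_i = 8 * (-2)^i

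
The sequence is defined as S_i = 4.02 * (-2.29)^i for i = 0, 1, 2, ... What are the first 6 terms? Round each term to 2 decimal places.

This is a geometric sequence.
i=0: S_0 = 4.02 * (-2.29)^0 = 4.02
i=1: S_1 = 4.02 * (-2.29)^1 ≈ -9.21
i=2: S_2 = 4.02 * (-2.29)^2 ≈ 21.08
i=3: S_3 = 4.02 * (-2.29)^3 ≈ -48.28
i=4: S_4 = 4.02 * (-2.29)^4 ≈ 110.55
i=5: S_5 = 4.02 * (-2.29)^5 ≈ -253.16
The first 6 terms are: [4.02, -9.21, 21.08, -48.28, 110.55, -253.16]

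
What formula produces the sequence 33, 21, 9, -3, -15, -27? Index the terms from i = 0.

Check differences: 21 - 33 = -12
9 - 21 = -12
Common difference d = -12.
First term a = 33.
Formula: S_i = 33 - 12*i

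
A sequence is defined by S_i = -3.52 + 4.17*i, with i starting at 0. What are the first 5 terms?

This is an arithmetic sequence.
i=0: S_0 = -3.52 + 4.17*0 = -3.52
i=1: S_1 = -3.52 + 4.17*1 = 0.65
i=2: S_2 = -3.52 + 4.17*2 = 4.82
i=3: S_3 = -3.52 + 4.17*3 = 8.99
i=4: S_4 = -3.52 + 4.17*4 = 13.16
The first 5 terms are: [-3.52, 0.65, 4.82, 8.99, 13.16]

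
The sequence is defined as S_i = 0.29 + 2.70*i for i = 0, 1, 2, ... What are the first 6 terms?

This is an arithmetic sequence.
i=0: S_0 = 0.29 + 2.7*0 = 0.29
i=1: S_1 = 0.29 + 2.7*1 = 2.99
i=2: S_2 = 0.29 + 2.7*2 = 5.69
i=3: S_3 = 0.29 + 2.7*3 = 8.39
i=4: S_4 = 0.29 + 2.7*4 = 11.09
i=5: S_5 = 0.29 + 2.7*5 = 13.79
The first 6 terms are: [0.29, 2.99, 5.69, 8.39, 11.09, 13.79]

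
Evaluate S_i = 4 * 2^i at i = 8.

S_8 = 4 * 2^8 = 4 * 256 = 1024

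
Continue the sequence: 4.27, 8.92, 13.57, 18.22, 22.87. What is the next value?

Differences: 8.92 - 4.27 = 4.65
This is an arithmetic sequence with common difference d = 4.65.
Next term = 22.87 + 4.65 = 27.52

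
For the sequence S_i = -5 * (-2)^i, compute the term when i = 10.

S_10 = -5 * (-2)^10 = -5 * 1024 = -5120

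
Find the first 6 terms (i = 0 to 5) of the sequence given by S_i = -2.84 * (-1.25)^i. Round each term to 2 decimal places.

This is a geometric sequence.
i=0: S_0 = -2.84 * (-1.25)^0 = -2.84
i=1: S_1 = -2.84 * (-1.25)^1 = 3.55
i=2: S_2 = -2.84 * (-1.25)^2 ≈ -4.44
i=3: S_3 = -2.84 * (-1.25)^3 ≈ 5.55
i=4: S_4 = -2.84 * (-1.25)^4 ≈ -6.93
i=5: S_5 = -2.84 * (-1.25)^5 ≈ 8.67
The first 6 terms are: [-2.84, 3.55, -4.44, 5.55, -6.93, 8.67]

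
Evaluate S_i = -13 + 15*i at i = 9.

S_9 = -13 + 15*9 = -13 + 135 = 122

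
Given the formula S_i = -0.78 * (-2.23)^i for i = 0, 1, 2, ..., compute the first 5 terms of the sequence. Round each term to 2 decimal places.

This is a geometric sequence.
i=0: S_0 = -0.78 * (-2.23)^0 = -0.78
i=1: S_1 = -0.78 * (-2.23)^1 ≈ 1.74
i=2: S_2 = -0.78 * (-2.23)^2 ≈ -3.88
i=3: S_3 = -0.78 * (-2.23)^3 ≈ 8.65
i=4: S_4 = -0.78 * (-2.23)^4 ≈ -19.29
The first 5 terms are: [-0.78, 1.74, -3.88, 8.65, -19.29]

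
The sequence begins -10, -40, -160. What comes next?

Ratios: -40 / -10 = 4.0
This is a geometric sequence with common ratio r = 4.
Next term = -160 * 4 = -640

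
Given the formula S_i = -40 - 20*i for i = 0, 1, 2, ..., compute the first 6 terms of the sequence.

This is an arithmetic sequence.
i=0: S_0 = -40 + -20*0 = -40
i=1: S_1 = -40 + -20*1 = -60
i=2: S_2 = -40 + -20*2 = -80
i=3: S_3 = -40 + -20*3 = -100
i=4: S_4 = -40 + -20*4 = -120
i=5: S_5 = -40 + -20*5 = -140
The first 6 terms are: [-40, -60, -80, -100, -120, -140]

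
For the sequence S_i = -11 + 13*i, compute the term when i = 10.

S_10 = -11 + 13*10 = -11 + 130 = 119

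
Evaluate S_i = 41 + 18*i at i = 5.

S_5 = 41 + 18*5 = 41 + 90 = 131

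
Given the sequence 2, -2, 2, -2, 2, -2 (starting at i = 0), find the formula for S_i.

Check ratios: -2 / 2 = -1.0
Common ratio r = -1.
First term a = 2.
Formula: S_i = 2 * (-1)^i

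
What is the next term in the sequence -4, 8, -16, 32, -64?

Ratios: 8 / -4 = -2.0
This is a geometric sequence with common ratio r = -2.
Next term = -64 * -2 = 128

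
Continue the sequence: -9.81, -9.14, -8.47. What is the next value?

Differences: -9.14 - -9.81 = 0.67
This is an arithmetic sequence with common difference d = 0.67.
Next term = -8.47 + 0.67 = -7.8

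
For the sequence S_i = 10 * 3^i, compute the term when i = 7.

S_7 = 10 * 3^7 = 10 * 2187 = 21870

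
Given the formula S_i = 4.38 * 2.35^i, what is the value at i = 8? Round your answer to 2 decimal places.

S_8 = 4.38 * 2.35^8 ≈ 4.38 * 930.1284 ≈ 4073.96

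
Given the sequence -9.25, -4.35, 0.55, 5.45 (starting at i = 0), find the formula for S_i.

Check differences: -4.35 - -9.25 = 4.9
0.55 - -4.35 = 4.9
Common difference d = 4.9.
First term a = -9.25.
Formula: S_i = -9.25 + 4.90*i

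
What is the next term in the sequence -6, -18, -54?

Ratios: -18 / -6 = 3.0
This is a geometric sequence with common ratio r = 3.
Next term = -54 * 3 = -162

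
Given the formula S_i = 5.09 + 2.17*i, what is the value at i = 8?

S_8 = 5.09 + 2.17*8 = 5.09 + 17.36 = 22.45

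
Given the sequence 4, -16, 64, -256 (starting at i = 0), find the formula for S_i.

Check ratios: -16 / 4 = -4.0
Common ratio r = -4.
First term a = 4.
Formula: S_i = 4 * (-4)^i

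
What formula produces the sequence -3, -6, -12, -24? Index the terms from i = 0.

Check ratios: -6 / -3 = 2.0
Common ratio r = 2.
First term a = -3.
Formula: S_i = -3 * 2^i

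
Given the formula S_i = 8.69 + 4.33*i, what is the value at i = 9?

S_9 = 8.69 + 4.33*9 = 8.69 + 38.97 = 47.66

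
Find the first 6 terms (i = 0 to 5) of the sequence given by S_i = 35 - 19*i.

This is an arithmetic sequence.
i=0: S_0 = 35 + -19*0 = 35
i=1: S_1 = 35 + -19*1 = 16
i=2: S_2 = 35 + -19*2 = -3
i=3: S_3 = 35 + -19*3 = -22
i=4: S_4 = 35 + -19*4 = -41
i=5: S_5 = 35 + -19*5 = -60
The first 6 terms are: [35, 16, -3, -22, -41, -60]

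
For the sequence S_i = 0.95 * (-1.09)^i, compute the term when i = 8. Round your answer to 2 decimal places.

S_8 = 0.95 * (-1.09)^8 ≈ 0.95 * 1.9926 ≈ 1.89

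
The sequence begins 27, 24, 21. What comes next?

Differences: 24 - 27 = -3
This is an arithmetic sequence with common difference d = -3.
Next term = 21 + -3 = 18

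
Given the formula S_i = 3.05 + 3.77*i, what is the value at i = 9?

S_9 = 3.05 + 3.77*9 = 3.05 + 33.93 = 36.98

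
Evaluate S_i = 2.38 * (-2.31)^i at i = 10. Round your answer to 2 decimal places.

S_10 = 2.38 * (-2.31)^10 ≈ 2.38 * 4326.3316 ≈ 10296.67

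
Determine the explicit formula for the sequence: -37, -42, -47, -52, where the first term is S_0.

Check differences: -42 - -37 = -5
-47 - -42 = -5
Common difference d = -5.
First term a = -37.
Formula: S_i = -37 - 5*i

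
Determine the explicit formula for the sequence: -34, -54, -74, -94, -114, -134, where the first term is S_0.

Check differences: -54 - -34 = -20
-74 - -54 = -20
Common difference d = -20.
First term a = -34.
Formula: S_i = -34 - 20*i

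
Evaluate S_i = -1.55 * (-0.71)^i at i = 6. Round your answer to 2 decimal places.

S_6 = -1.55 * (-0.71)^6 ≈ -1.55 * 0.1281 ≈ -0.2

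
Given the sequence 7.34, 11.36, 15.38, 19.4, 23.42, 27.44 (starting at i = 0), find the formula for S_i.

Check differences: 11.36 - 7.34 = 4.02
15.38 - 11.36 = 4.02
Common difference d = 4.02.
First term a = 7.34.
Formula: S_i = 7.34 + 4.02*i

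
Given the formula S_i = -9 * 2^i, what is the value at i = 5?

S_5 = -9 * 2^5 = -9 * 32 = -288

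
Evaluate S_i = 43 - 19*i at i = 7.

S_7 = 43 + -19*7 = 43 + -133 = -90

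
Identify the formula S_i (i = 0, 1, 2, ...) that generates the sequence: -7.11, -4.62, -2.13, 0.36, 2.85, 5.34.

Check differences: -4.62 - -7.11 = 2.49
-2.13 - -4.62 = 2.49
Common difference d = 2.49.
First term a = -7.11.
Formula: S_i = -7.11 + 2.49*i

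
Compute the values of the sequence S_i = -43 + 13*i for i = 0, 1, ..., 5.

This is an arithmetic sequence.
i=0: S_0 = -43 + 13*0 = -43
i=1: S_1 = -43 + 13*1 = -30
i=2: S_2 = -43 + 13*2 = -17
i=3: S_3 = -43 + 13*3 = -4
i=4: S_4 = -43 + 13*4 = 9
i=5: S_5 = -43 + 13*5 = 22
The first 6 terms are: [-43, -30, -17, -4, 9, 22]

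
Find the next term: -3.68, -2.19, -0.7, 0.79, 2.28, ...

Differences: -2.19 - -3.68 = 1.49
This is an arithmetic sequence with common difference d = 1.49.
Next term = 2.28 + 1.49 = 3.77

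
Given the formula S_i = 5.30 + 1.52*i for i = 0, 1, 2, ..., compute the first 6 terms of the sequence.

This is an arithmetic sequence.
i=0: S_0 = 5.3 + 1.52*0 = 5.3
i=1: S_1 = 5.3 + 1.52*1 = 6.82
i=2: S_2 = 5.3 + 1.52*2 = 8.34
i=3: S_3 = 5.3 + 1.52*3 = 9.86
i=4: S_4 = 5.3 + 1.52*4 = 11.38
i=5: S_5 = 5.3 + 1.52*5 = 12.9
The first 6 terms are: [5.3, 6.82, 8.34, 9.86, 11.38, 12.9]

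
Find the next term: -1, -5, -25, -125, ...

Ratios: -5 / -1 = 5.0
This is a geometric sequence with common ratio r = 5.
Next term = -125 * 5 = -625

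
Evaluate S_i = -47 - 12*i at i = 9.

S_9 = -47 + -12*9 = -47 + -108 = -155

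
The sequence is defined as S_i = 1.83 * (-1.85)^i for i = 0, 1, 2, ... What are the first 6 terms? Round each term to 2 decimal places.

This is a geometric sequence.
i=0: S_0 = 1.83 * (-1.85)^0 = 1.83
i=1: S_1 = 1.83 * (-1.85)^1 ≈ -3.39
i=2: S_2 = 1.83 * (-1.85)^2 ≈ 6.26
i=3: S_3 = 1.83 * (-1.85)^3 ≈ -11.59
i=4: S_4 = 1.83 * (-1.85)^4 ≈ 21.44
i=5: S_5 = 1.83 * (-1.85)^5 ≈ -39.66
The first 6 terms are: [1.83, -3.39, 6.26, -11.59, 21.44, -39.66]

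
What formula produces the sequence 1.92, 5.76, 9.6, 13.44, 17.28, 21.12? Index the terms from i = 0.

Check differences: 5.76 - 1.92 = 3.84
9.6 - 5.76 = 3.84
Common difference d = 3.84.
First term a = 1.92.
Formula: S_i = 1.92 + 3.84*i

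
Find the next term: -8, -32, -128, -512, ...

Ratios: -32 / -8 = 4.0
This is a geometric sequence with common ratio r = 4.
Next term = -512 * 4 = -2048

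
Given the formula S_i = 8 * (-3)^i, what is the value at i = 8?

S_8 = 8 * (-3)^8 = 8 * 6561 = 52488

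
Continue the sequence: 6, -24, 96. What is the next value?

Ratios: -24 / 6 = -4.0
This is a geometric sequence with common ratio r = -4.
Next term = 96 * -4 = -384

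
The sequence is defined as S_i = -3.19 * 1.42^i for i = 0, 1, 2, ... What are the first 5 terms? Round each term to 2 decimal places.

This is a geometric sequence.
i=0: S_0 = -3.19 * 1.42^0 = -3.19
i=1: S_1 = -3.19 * 1.42^1 ≈ -4.53
i=2: S_2 = -3.19 * 1.42^2 ≈ -6.43
i=3: S_3 = -3.19 * 1.42^3 ≈ -9.13
i=4: S_4 = -3.19 * 1.42^4 ≈ -12.97
The first 5 terms are: [-3.19, -4.53, -6.43, -9.13, -12.97]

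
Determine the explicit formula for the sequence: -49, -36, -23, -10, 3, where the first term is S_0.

Check differences: -36 - -49 = 13
-23 - -36 = 13
Common difference d = 13.
First term a = -49.
Formula: S_i = -49 + 13*i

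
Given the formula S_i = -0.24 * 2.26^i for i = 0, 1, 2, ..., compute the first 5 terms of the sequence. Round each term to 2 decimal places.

This is a geometric sequence.
i=0: S_0 = -0.24 * 2.26^0 = -0.24
i=1: S_1 = -0.24 * 2.26^1 ≈ -0.54
i=2: S_2 = -0.24 * 2.26^2 ≈ -1.23
i=3: S_3 = -0.24 * 2.26^3 ≈ -2.77
i=4: S_4 = -0.24 * 2.26^4 ≈ -6.26
The first 5 terms are: [-0.24, -0.54, -1.23, -2.77, -6.26]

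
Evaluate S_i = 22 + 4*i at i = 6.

S_6 = 22 + 4*6 = 22 + 24 = 46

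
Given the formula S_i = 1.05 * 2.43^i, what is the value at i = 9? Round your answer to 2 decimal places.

S_9 = 1.05 * 2.43^9 ≈ 1.05 * 2954.3127 ≈ 3102.03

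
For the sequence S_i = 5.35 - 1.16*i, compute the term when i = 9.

S_9 = 5.35 + -1.16*9 = 5.35 + -10.44 = -5.09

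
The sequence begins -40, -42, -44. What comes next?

Differences: -42 - -40 = -2
This is an arithmetic sequence with common difference d = -2.
Next term = -44 + -2 = -46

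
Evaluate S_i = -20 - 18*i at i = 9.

S_9 = -20 + -18*9 = -20 + -162 = -182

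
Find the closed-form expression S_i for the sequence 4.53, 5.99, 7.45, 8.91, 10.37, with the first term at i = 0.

Check differences: 5.99 - 4.53 = 1.46
7.45 - 5.99 = 1.46
Common difference d = 1.46.
First term a = 4.53.
Formula: S_i = 4.53 + 1.46*i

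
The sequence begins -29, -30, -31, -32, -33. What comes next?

Differences: -30 - -29 = -1
This is an arithmetic sequence with common difference d = -1.
Next term = -33 + -1 = -34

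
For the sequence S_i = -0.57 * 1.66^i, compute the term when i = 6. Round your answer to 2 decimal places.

S_6 = -0.57 * 1.66^6 ≈ -0.57 * 20.9242 ≈ -11.93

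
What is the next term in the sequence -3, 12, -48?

Ratios: 12 / -3 = -4.0
This is a geometric sequence with common ratio r = -4.
Next term = -48 * -4 = 192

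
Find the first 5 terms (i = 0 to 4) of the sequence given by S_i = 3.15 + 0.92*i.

This is an arithmetic sequence.
i=0: S_0 = 3.15 + 0.92*0 = 3.15
i=1: S_1 = 3.15 + 0.92*1 = 4.07
i=2: S_2 = 3.15 + 0.92*2 = 4.99
i=3: S_3 = 3.15 + 0.92*3 = 5.91
i=4: S_4 = 3.15 + 0.92*4 = 6.83
The first 5 terms are: [3.15, 4.07, 4.99, 5.91, 6.83]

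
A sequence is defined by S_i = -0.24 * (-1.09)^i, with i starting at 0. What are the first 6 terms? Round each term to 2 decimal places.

This is a geometric sequence.
i=0: S_0 = -0.24 * (-1.09)^0 = -0.24
i=1: S_1 = -0.24 * (-1.09)^1 ≈ 0.26
i=2: S_2 = -0.24 * (-1.09)^2 ≈ -0.29
i=3: S_3 = -0.24 * (-1.09)^3 ≈ 0.31
i=4: S_4 = -0.24 * (-1.09)^4 ≈ -0.34
i=5: S_5 = -0.24 * (-1.09)^5 ≈ 0.37
The first 6 terms are: [-0.24, 0.26, -0.29, 0.31, -0.34, 0.37]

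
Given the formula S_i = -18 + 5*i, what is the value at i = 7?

S_7 = -18 + 5*7 = -18 + 35 = 17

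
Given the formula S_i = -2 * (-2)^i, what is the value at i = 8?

S_8 = -2 * (-2)^8 = -2 * 256 = -512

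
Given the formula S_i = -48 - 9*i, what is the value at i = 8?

S_8 = -48 + -9*8 = -48 + -72 = -120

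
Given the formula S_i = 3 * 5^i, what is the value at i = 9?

S_9 = 3 * 5^9 = 3 * 1953125 = 5859375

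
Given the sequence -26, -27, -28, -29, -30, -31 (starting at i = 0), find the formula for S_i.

Check differences: -27 - -26 = -1
-28 - -27 = -1
Common difference d = -1.
First term a = -26.
Formula: S_i = -26 - 1*i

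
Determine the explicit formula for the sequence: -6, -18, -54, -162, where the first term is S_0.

Check ratios: -18 / -6 = 3.0
Common ratio r = 3.
First term a = -6.
Formula: S_i = -6 * 3^i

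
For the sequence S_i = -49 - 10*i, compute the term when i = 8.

S_8 = -49 + -10*8 = -49 + -80 = -129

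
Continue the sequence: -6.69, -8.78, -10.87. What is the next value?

Differences: -8.78 - -6.69 = -2.09
This is an arithmetic sequence with common difference d = -2.09.
Next term = -10.87 + -2.09 = -12.96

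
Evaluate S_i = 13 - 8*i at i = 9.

S_9 = 13 + -8*9 = 13 + -72 = -59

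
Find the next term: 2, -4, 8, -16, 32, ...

Ratios: -4 / 2 = -2.0
This is a geometric sequence with common ratio r = -2.
Next term = 32 * -2 = -64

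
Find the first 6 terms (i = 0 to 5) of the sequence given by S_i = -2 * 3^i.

This is a geometric sequence.
i=0: S_0 = -2 * 3^0 = -2
i=1: S_1 = -2 * 3^1 = -6
i=2: S_2 = -2 * 3^2 = -18
i=3: S_3 = -2 * 3^3 = -54
i=4: S_4 = -2 * 3^4 = -162
i=5: S_5 = -2 * 3^5 = -486
The first 6 terms are: [-2, -6, -18, -54, -162, -486]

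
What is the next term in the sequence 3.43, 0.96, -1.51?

Differences: 0.96 - 3.43 = -2.47
This is an arithmetic sequence with common difference d = -2.47.
Next term = -1.51 + -2.47 = -3.98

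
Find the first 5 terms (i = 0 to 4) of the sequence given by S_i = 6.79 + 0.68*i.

This is an arithmetic sequence.
i=0: S_0 = 6.79 + 0.68*0 = 6.79
i=1: S_1 = 6.79 + 0.68*1 = 7.47
i=2: S_2 = 6.79 + 0.68*2 = 8.15
i=3: S_3 = 6.79 + 0.68*3 = 8.83
i=4: S_4 = 6.79 + 0.68*4 = 9.51
The first 5 terms are: [6.79, 7.47, 8.15, 8.83, 9.51]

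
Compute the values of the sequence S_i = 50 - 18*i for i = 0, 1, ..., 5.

This is an arithmetic sequence.
i=0: S_0 = 50 + -18*0 = 50
i=1: S_1 = 50 + -18*1 = 32
i=2: S_2 = 50 + -18*2 = 14
i=3: S_3 = 50 + -18*3 = -4
i=4: S_4 = 50 + -18*4 = -22
i=5: S_5 = 50 + -18*5 = -40
The first 6 terms are: [50, 32, 14, -4, -22, -40]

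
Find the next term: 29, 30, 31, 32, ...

Differences: 30 - 29 = 1
This is an arithmetic sequence with common difference d = 1.
Next term = 32 + 1 = 33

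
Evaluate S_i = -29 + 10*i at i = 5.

S_5 = -29 + 10*5 = -29 + 50 = 21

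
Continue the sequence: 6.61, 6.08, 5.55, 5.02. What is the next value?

Differences: 6.08 - 6.61 = -0.53
This is an arithmetic sequence with common difference d = -0.53.
Next term = 5.02 + -0.53 = 4.49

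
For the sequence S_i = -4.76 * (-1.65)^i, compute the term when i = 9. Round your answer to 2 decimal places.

S_9 = -4.76 * (-1.65)^9 ≈ -4.76 * -90.6474 ≈ 431.48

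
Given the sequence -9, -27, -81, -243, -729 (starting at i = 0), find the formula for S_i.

Check ratios: -27 / -9 = 3.0
Common ratio r = 3.
First term a = -9.
Formula: S_i = -9 * 3^i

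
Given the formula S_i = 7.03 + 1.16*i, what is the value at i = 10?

S_10 = 7.03 + 1.16*10 = 7.03 + 11.6 = 18.63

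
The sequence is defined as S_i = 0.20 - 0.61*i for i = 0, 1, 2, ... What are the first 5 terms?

This is an arithmetic sequence.
i=0: S_0 = 0.2 + -0.61*0 = 0.2
i=1: S_1 = 0.2 + -0.61*1 = -0.41
i=2: S_2 = 0.2 + -0.61*2 = -1.02
i=3: S_3 = 0.2 + -0.61*3 = -1.63
i=4: S_4 = 0.2 + -0.61*4 = -2.24
The first 5 terms are: [0.2, -0.41, -1.02, -1.63, -2.24]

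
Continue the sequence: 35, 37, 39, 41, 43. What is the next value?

Differences: 37 - 35 = 2
This is an arithmetic sequence with common difference d = 2.
Next term = 43 + 2 = 45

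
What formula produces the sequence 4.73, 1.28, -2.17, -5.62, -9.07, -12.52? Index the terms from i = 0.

Check differences: 1.28 - 4.73 = -3.45
-2.17 - 1.28 = -3.45
Common difference d = -3.45.
First term a = 4.73.
Formula: S_i = 4.73 - 3.45*i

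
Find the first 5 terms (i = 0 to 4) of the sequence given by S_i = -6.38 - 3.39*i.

This is an arithmetic sequence.
i=0: S_0 = -6.38 + -3.39*0 = -6.38
i=1: S_1 = -6.38 + -3.39*1 = -9.77
i=2: S_2 = -6.38 + -3.39*2 = -13.16
i=3: S_3 = -6.38 + -3.39*3 = -16.55
i=4: S_4 = -6.38 + -3.39*4 = -19.94
The first 5 terms are: [-6.38, -9.77, -13.16, -16.55, -19.94]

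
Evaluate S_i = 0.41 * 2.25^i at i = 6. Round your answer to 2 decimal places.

S_6 = 0.41 * 2.25^6 ≈ 0.41 * 129.7463 ≈ 53.2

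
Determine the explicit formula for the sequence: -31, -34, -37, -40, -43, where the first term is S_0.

Check differences: -34 - -31 = -3
-37 - -34 = -3
Common difference d = -3.
First term a = -31.
Formula: S_i = -31 - 3*i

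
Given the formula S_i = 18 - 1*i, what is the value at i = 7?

S_7 = 18 + -1*7 = 18 + -7 = 11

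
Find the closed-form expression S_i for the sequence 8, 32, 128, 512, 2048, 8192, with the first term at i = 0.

Check ratios: 32 / 8 = 4.0
Common ratio r = 4.
First term a = 8.
Formula: S_i = 8 * 4^i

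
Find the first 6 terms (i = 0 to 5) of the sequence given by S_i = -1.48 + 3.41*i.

This is an arithmetic sequence.
i=0: S_0 = -1.48 + 3.41*0 = -1.48
i=1: S_1 = -1.48 + 3.41*1 = 1.93
i=2: S_2 = -1.48 + 3.41*2 = 5.34
i=3: S_3 = -1.48 + 3.41*3 = 8.75
i=4: S_4 = -1.48 + 3.41*4 = 12.16
i=5: S_5 = -1.48 + 3.41*5 = 15.57
The first 6 terms are: [-1.48, 1.93, 5.34, 8.75, 12.16, 15.57]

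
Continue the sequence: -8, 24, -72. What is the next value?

Ratios: 24 / -8 = -3.0
This is a geometric sequence with common ratio r = -3.
Next term = -72 * -3 = 216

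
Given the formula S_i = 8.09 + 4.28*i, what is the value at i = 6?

S_6 = 8.09 + 4.28*6 = 8.09 + 25.68 = 33.77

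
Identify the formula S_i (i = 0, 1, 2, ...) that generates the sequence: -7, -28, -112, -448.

Check ratios: -28 / -7 = 4.0
Common ratio r = 4.
First term a = -7.
Formula: S_i = -7 * 4^i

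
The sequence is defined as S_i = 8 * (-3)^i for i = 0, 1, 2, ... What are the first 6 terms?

This is a geometric sequence.
i=0: S_0 = 8 * (-3)^0 = 8
i=1: S_1 = 8 * (-3)^1 = -24
i=2: S_2 = 8 * (-3)^2 = 72
i=3: S_3 = 8 * (-3)^3 = -216
i=4: S_4 = 8 * (-3)^4 = 648
i=5: S_5 = 8 * (-3)^5 = -1944
The first 6 terms are: [8, -24, 72, -216, 648, -1944]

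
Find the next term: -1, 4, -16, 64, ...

Ratios: 4 / -1 = -4.0
This is a geometric sequence with common ratio r = -4.
Next term = 64 * -4 = -256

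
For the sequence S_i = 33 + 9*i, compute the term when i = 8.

S_8 = 33 + 9*8 = 33 + 72 = 105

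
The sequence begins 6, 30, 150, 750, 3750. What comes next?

Ratios: 30 / 6 = 5.0
This is a geometric sequence with common ratio r = 5.
Next term = 3750 * 5 = 18750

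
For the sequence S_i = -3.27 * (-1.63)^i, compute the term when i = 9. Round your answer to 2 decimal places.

S_9 = -3.27 * (-1.63)^9 ≈ -3.27 * -81.22476 ≈ 265.6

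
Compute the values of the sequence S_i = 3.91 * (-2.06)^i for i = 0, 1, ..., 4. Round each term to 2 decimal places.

This is a geometric sequence.
i=0: S_0 = 3.91 * (-2.06)^0 = 3.91
i=1: S_1 = 3.91 * (-2.06)^1 ≈ -8.05
i=2: S_2 = 3.91 * (-2.06)^2 ≈ 16.59
i=3: S_3 = 3.91 * (-2.06)^3 ≈ -34.18
i=4: S_4 = 3.91 * (-2.06)^4 ≈ 70.41
The first 5 terms are: [3.91, -8.05, 16.59, -34.18, 70.41]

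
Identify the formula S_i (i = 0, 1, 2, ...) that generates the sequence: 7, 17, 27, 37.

Check differences: 17 - 7 = 10
27 - 17 = 10
Common difference d = 10.
First term a = 7.
Formula: S_i = 7 + 10*i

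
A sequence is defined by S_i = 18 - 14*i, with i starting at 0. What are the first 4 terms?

This is an arithmetic sequence.
i=0: S_0 = 18 + -14*0 = 18
i=1: S_1 = 18 + -14*1 = 4
i=2: S_2 = 18 + -14*2 = -10
i=3: S_3 = 18 + -14*3 = -24
The first 4 terms are: [18, 4, -10, -24]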